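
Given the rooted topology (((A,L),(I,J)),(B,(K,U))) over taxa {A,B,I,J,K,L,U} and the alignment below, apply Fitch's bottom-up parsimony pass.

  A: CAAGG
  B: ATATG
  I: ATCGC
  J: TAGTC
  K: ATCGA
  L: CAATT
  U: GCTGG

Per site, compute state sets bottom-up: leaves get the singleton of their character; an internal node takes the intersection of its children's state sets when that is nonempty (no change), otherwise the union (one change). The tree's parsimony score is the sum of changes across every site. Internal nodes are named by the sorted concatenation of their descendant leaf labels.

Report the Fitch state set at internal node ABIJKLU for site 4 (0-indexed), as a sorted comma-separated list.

site 0, node AL: A={C} ∩ L={C} → {C} (+0)
site 0, node IJ: I={A} ∪ J={T} → {A,T} (+1)
site 0, node AIJL: AL={C} ∪ IJ={A,T} → {A,C,T} (+1)
site 0, node KU: K={A} ∪ U={G} → {A,G} (+1)
site 0, node BKU: B={A} ∩ KU={A,G} → {A} (+0)
site 0, node ABIJKLU: AIJL={A,C,T} ∩ BKU={A} → {A} (+0)
site 1, node AL: A={A} ∩ L={A} → {A} (+0)
site 1, node IJ: I={T} ∪ J={A} → {A,T} (+1)
site 1, node AIJL: AL={A} ∩ IJ={A,T} → {A} (+0)
site 1, node KU: K={T} ∪ U={C} → {C,T} (+1)
site 1, node BKU: B={T} ∩ KU={C,T} → {T} (+0)
site 1, node ABIJKLU: AIJL={A} ∪ BKU={T} → {A,T} (+1)
site 2, node AL: A={A} ∩ L={A} → {A} (+0)
site 2, node IJ: I={C} ∪ J={G} → {C,G} (+1)
site 2, node AIJL: AL={A} ∪ IJ={C,G} → {A,C,G} (+1)
site 2, node KU: K={C} ∪ U={T} → {C,T} (+1)
site 2, node BKU: B={A} ∪ KU={C,T} → {A,C,T} (+1)
site 2, node ABIJKLU: AIJL={A,C,G} ∩ BKU={A,C,T} → {A,C} (+0)
site 3, node AL: A={G} ∪ L={T} → {G,T} (+1)
site 3, node IJ: I={G} ∪ J={T} → {G,T} (+1)
site 3, node AIJL: AL={G,T} ∩ IJ={G,T} → {G,T} (+0)
site 3, node KU: K={G} ∩ U={G} → {G} (+0)
site 3, node BKU: B={T} ∪ KU={G} → {G,T} (+1)
site 3, node ABIJKLU: AIJL={G,T} ∩ BKU={G,T} → {G,T} (+0)
site 4, node AL: A={G} ∪ L={T} → {G,T} (+1)
site 4, node IJ: I={C} ∩ J={C} → {C} (+0)
site 4, node AIJL: AL={G,T} ∪ IJ={C} → {C,G,T} (+1)
site 4, node KU: K={A} ∪ U={G} → {A,G} (+1)
site 4, node BKU: B={G} ∩ KU={A,G} → {G} (+0)
site 4, node ABIJKLU: AIJL={C,G,T} ∩ BKU={G} → {G} (+0)
per-site changes: [3, 3, 4, 3, 3]; total = 16

G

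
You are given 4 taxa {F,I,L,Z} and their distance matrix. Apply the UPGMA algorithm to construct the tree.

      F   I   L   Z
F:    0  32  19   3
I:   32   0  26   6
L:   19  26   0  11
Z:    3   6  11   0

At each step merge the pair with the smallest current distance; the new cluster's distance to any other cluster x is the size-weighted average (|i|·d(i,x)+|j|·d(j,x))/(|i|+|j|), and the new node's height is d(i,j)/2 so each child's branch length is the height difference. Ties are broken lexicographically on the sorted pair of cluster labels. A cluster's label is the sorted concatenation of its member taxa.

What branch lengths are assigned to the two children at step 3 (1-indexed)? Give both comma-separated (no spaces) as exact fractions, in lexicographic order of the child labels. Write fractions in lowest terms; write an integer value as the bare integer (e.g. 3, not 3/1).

19/6,32/3

step 1: merge (F,Z) at d=3; branch lengths F→3/2, Z→3/2; new cluster FZ
  updated: d(FZ,I)=19, d(FZ,L)=15
step 2: merge (FZ,L) at d=15; branch lengths FZ→6, L→15/2; new cluster FLZ
  updated: d(FLZ,I)=64/3
step 3: merge (FLZ,I) at d=64/3; branch lengths FLZ→19/6, I→32/3; new cluster FILZ
final tree: (((F:3/2,Z:3/2):6,L:15/2):19/6,I:32/3)
total length: 91/3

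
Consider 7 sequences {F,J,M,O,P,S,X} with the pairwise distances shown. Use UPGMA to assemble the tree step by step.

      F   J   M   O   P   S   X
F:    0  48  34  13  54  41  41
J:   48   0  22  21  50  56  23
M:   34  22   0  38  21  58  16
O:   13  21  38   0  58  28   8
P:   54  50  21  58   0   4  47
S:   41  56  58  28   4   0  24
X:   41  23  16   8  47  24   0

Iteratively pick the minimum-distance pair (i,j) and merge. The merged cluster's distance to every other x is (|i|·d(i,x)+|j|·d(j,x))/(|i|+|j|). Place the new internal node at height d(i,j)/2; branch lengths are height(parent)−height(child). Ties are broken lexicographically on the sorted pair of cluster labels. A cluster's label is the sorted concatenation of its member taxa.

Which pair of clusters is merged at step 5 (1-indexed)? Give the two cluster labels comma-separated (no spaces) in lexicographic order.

step 1: merge (P,S) at d=4; branch lengths P→2, S→2; new cluster PS
  updated: d(F,PS)=95/2, d(J,PS)=53, d(M,PS)=79/2, d(O,PS)=43, d(PS,X)=71/2
step 2: merge (O,X) at d=8; branch lengths O→4, X→4; new cluster OX
  updated: d(F,OX)=27, d(J,OX)=22, d(M,OX)=27, d(OX,PS)=157/4
step 3: merge (J,M) at d=22; branch lengths J→11, M→11; new cluster JM
  updated: d(F,JM)=41, d(JM,OX)=49/2, d(JM,PS)=185/4
step 4: merge (JM,OX) at d=49/2; branch lengths JM→5/4, OX→33/4; new cluster JMOX
  updated: d(F,JMOX)=34, d(JMOX,PS)=171/4
step 5: merge (F,JMOX) at d=34; branch lengths F→17, JMOX→19/4; new cluster FJMOX
  updated: d(FJMOX,PS)=437/10
step 6: merge (FJMOX,PS) at d=437/10; branch lengths FJMOX→97/20, PS→397/20; new cluster FJMOPSX
final tree: ((F:17,((J:11,M:11):5/4,(O:4,X:4):33/4):19/4):97/20,(P:2,S:2):397/20)
total length: 1799/20

F,JMOX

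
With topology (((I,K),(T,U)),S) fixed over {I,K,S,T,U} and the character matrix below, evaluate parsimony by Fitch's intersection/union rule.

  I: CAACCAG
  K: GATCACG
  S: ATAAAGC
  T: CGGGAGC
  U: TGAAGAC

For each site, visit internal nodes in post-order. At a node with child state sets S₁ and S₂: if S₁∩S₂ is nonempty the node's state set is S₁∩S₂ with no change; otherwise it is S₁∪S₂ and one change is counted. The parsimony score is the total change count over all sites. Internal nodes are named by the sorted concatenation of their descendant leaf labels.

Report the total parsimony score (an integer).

15

IK@0: {C} ∪ {G} = {C,G} (union, +1)
TU@0: {C} ∪ {T} = {C,T} (union, +1)
IKTU@0: {C,G} ∩ {C,T} = {C} (intersection, +0)
IKSTU@0: {C} ∪ {A} = {A,C} (union, +1)
IK@1: {A} ∩ {A} = {A} (intersection, +0)
TU@1: {G} ∩ {G} = {G} (intersection, +0)
IKTU@1: {A} ∪ {G} = {A,G} (union, +1)
IKSTU@1: {A,G} ∪ {T} = {A,G,T} (union, +1)
IK@2: {A} ∪ {T} = {A,T} (union, +1)
TU@2: {G} ∪ {A} = {A,G} (union, +1)
IKTU@2: {A,T} ∩ {A,G} = {A} (intersection, +0)
IKSTU@2: {A} ∩ {A} = {A} (intersection, +0)
IK@3: {C} ∩ {C} = {C} (intersection, +0)
TU@3: {G} ∪ {A} = {A,G} (union, +1)
IKTU@3: {C} ∪ {A,G} = {A,C,G} (union, +1)
IKSTU@3: {A,C,G} ∩ {A} = {A} (intersection, +0)
IK@4: {C} ∪ {A} = {A,C} (union, +1)
TU@4: {A} ∪ {G} = {A,G} (union, +1)
IKTU@4: {A,C} ∩ {A,G} = {A} (intersection, +0)
IKSTU@4: {A} ∩ {A} = {A} (intersection, +0)
IK@5: {A} ∪ {C} = {A,C} (union, +1)
TU@5: {G} ∪ {A} = {A,G} (union, +1)
IKTU@5: {A,C} ∩ {A,G} = {A} (intersection, +0)
IKSTU@5: {A} ∪ {G} = {A,G} (union, +1)
IK@6: {G} ∩ {G} = {G} (intersection, +0)
TU@6: {C} ∩ {C} = {C} (intersection, +0)
IKTU@6: {G} ∪ {C} = {C,G} (union, +1)
IKSTU@6: {C,G} ∩ {C} = {C} (intersection, +0)
per-site changes: [3, 2, 2, 2, 2, 3, 1]; total = 15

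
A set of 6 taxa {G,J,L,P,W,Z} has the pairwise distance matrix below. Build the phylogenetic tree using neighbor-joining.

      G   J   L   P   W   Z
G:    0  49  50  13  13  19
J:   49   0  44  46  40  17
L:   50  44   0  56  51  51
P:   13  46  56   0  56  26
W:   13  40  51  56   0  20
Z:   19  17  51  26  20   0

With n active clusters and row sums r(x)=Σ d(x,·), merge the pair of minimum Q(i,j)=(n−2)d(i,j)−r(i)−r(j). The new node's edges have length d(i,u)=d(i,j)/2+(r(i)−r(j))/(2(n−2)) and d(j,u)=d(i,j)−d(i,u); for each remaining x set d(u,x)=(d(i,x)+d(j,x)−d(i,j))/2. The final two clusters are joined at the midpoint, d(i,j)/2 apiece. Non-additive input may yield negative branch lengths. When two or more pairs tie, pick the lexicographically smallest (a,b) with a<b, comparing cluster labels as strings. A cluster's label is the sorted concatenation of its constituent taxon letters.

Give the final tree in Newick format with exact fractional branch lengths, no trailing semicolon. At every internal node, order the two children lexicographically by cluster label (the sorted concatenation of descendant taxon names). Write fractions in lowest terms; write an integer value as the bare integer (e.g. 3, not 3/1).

((((G:-1/8,P:105/8):199/16,Z:57/16):11/16,(J:163/12,L:365/12):131/16):245/32,W:245/32)

step 1: merge (G,P) at d=13, Q=-289; branch lengths G→-1/8, P→105/8; new cluster GP
  updated: d(GP,J)=41, d(GP,L)=93/2, d(GP,W)=28, d(GP,Z)=16
step 2: merge (J,L) at d=44, Q=-405/2; branch lengths J→163/12, L→365/12; new cluster JL
  updated: d(GP,JL)=87/4, d(JL,W)=47/2, d(JL,Z)=12
step 3: merge (GP,Z) at d=16, Q=-327/4; branch lengths GP→199/16, Z→57/16; new cluster GPZ
  updated: d(GPZ,JL)=71/8, d(GPZ,W)=16
step 4: merge (GPZ,JL) at d=71/8, Q=-387/8; branch lengths GPZ→11/16, JL→131/16; new cluster GJLPZ
  updated: d(GJLPZ,W)=245/16
step 5: merge (GJLPZ,W) at d=245/16; branch lengths GJLPZ→245/32, W→245/32; new cluster GJLPWZ
final tree: ((((G:-1/8,P:105/8):199/16,Z:57/16):11/16,(J:163/12,L:365/12):131/16):245/32,W:245/32)
total length: 1555/16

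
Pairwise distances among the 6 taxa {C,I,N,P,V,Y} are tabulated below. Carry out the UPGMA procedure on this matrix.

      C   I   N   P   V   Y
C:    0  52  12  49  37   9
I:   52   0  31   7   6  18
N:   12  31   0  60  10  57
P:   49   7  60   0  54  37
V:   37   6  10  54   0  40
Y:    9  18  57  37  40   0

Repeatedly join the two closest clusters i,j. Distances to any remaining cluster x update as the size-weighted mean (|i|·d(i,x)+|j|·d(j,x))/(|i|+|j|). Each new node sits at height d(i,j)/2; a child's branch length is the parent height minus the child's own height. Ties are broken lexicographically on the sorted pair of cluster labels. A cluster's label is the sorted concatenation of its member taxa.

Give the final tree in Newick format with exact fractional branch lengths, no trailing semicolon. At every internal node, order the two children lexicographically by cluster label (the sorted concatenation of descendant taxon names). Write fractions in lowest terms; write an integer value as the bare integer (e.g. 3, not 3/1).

iteration 1: select I,V (d=6); attach at lengths (3, 3); label the merged cluster IV
  updated: d(C,IV)=89/2, d(IV,N)=41/2, d(IV,P)=61/2, d(IV,Y)=29
iteration 2: select C,Y (d=9); attach at lengths (9/2, 9/2); label the merged cluster CY
  updated: d(CY,IV)=147/4, d(CY,N)=69/2, d(CY,P)=43
iteration 3: select IV,N (d=41/2); attach at lengths (29/4, 41/4); label the merged cluster INV
  updated: d(CY,INV)=36, d(INV,P)=121/3
iteration 4: select CY,INV (d=36); attach at lengths (27/2, 31/4); label the merged cluster CINVY
  updated: d(CINVY,P)=207/5
iteration 5: select CINVY,P (d=207/5); attach at lengths (27/10, 207/10); label the merged cluster CINPVY
final tree: (((C:9/2,Y:9/2):27/2,((I:3,V:3):29/4,N:41/4):31/4):27/10,P:207/10)
total length: 1543/20

(((C:9/2,Y:9/2):27/2,((I:3,V:3):29/4,N:41/4):31/4):27/10,P:207/10)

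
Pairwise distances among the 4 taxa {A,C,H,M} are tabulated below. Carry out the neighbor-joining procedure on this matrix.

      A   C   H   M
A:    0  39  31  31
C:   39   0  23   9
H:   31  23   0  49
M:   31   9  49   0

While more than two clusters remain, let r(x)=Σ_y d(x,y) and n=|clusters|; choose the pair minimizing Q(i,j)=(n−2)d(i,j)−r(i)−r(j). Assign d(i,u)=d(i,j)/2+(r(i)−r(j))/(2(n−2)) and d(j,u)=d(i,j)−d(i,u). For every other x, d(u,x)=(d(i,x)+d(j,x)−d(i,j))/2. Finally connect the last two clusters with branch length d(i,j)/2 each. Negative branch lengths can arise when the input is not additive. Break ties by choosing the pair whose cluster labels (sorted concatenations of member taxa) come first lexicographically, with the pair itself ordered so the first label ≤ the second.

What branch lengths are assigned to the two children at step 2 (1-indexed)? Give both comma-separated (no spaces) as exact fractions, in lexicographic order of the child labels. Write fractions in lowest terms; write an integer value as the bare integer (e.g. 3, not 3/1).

31/2,0

iteration 1: select A,H (d=31, Q=-142); attach at lengths (15, 16); label the merged cluster AH
  updated: d(AH,C)=31/2, d(AH,M)=49/2
iteration 2: select AH,C (d=31/2, Q=-49); attach at lengths (31/2, 0); label the merged cluster ACH
  updated: d(ACH,M)=9
iteration 3: select ACH,M (d=9); attach at lengths (9/2, 9/2); label the merged cluster ACHM
final tree: (((A:15,H:16):31/2,C:0):9/2,M:9/2)
total length: 111/2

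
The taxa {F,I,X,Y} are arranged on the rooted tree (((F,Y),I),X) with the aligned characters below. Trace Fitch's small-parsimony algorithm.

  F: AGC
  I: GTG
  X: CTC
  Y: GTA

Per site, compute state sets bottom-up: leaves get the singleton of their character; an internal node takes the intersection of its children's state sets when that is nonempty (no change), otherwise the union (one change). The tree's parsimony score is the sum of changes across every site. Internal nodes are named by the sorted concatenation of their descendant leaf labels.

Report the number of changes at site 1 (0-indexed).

[col 0] FY: children F:{A}, Y:{G} ∪→ {A,G}; cost 1
[col 0] FIY: children FY:{A,G}, I:{G} ∩→ {G}; cost 0
[col 0] FIXY: children FIY:{G}, X:{C} ∪→ {C,G}; cost 1
[col 1] FY: children F:{G}, Y:{T} ∪→ {G,T}; cost 1
[col 1] FIY: children FY:{G,T}, I:{T} ∩→ {T}; cost 0
[col 1] FIXY: children FIY:{T}, X:{T} ∩→ {T}; cost 0
[col 2] FY: children F:{C}, Y:{A} ∪→ {A,C}; cost 1
[col 2] FIY: children FY:{A,C}, I:{G} ∪→ {A,C,G}; cost 1
[col 2] FIXY: children FIY:{A,C,G}, X:{C} ∩→ {C}; cost 0
per-site changes: [2, 1, 2]; total = 5

1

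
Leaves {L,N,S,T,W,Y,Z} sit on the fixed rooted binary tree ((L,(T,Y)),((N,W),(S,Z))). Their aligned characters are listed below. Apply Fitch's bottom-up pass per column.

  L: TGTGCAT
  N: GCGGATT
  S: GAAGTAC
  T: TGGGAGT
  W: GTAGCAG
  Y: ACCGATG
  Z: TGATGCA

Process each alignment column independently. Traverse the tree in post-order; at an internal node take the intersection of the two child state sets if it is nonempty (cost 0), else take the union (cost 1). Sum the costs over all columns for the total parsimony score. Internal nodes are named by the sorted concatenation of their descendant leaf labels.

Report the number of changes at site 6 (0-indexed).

site 0, node TY: T={T} ∪ Y={A} → {A,T} (+1)
site 0, node LTY: L={T} ∩ TY={A,T} → {T} (+0)
site 0, node NW: N={G} ∩ W={G} → {G} (+0)
site 0, node SZ: S={G} ∪ Z={T} → {G,T} (+1)
site 0, node NSWZ: NW={G} ∩ SZ={G,T} → {G} (+0)
site 0, node LNSTWYZ: LTY={T} ∪ NSWZ={G} → {G,T} (+1)
site 1, node TY: T={G} ∪ Y={C} → {C,G} (+1)
site 1, node LTY: L={G} ∩ TY={C,G} → {G} (+0)
site 1, node NW: N={C} ∪ W={T} → {C,T} (+1)
site 1, node SZ: S={A} ∪ Z={G} → {A,G} (+1)
site 1, node NSWZ: NW={C,T} ∪ SZ={A,G} → {A,C,G,T} (+1)
site 1, node LNSTWYZ: LTY={G} ∩ NSWZ={A,C,G,T} → {G} (+0)
site 2, node TY: T={G} ∪ Y={C} → {C,G} (+1)
site 2, node LTY: L={T} ∪ TY={C,G} → {C,G,T} (+1)
site 2, node NW: N={G} ∪ W={A} → {A,G} (+1)
site 2, node SZ: S={A} ∩ Z={A} → {A} (+0)
site 2, node NSWZ: NW={A,G} ∩ SZ={A} → {A} (+0)
site 2, node LNSTWYZ: LTY={C,G,T} ∪ NSWZ={A} → {A,C,G,T} (+1)
site 3, node TY: T={G} ∩ Y={G} → {G} (+0)
site 3, node LTY: L={G} ∩ TY={G} → {G} (+0)
site 3, node NW: N={G} ∩ W={G} → {G} (+0)
site 3, node SZ: S={G} ∪ Z={T} → {G,T} (+1)
site 3, node NSWZ: NW={G} ∩ SZ={G,T} → {G} (+0)
site 3, node LNSTWYZ: LTY={G} ∩ NSWZ={G} → {G} (+0)
site 4, node TY: T={A} ∩ Y={A} → {A} (+0)
site 4, node LTY: L={C} ∪ TY={A} → {A,C} (+1)
site 4, node NW: N={A} ∪ W={C} → {A,C} (+1)
site 4, node SZ: S={T} ∪ Z={G} → {G,T} (+1)
site 4, node NSWZ: NW={A,C} ∪ SZ={G,T} → {A,C,G,T} (+1)
site 4, node LNSTWYZ: LTY={A,C} ∩ NSWZ={A,C,G,T} → {A,C} (+0)
site 5, node TY: T={G} ∪ Y={T} → {G,T} (+1)
site 5, node LTY: L={A} ∪ TY={G,T} → {A,G,T} (+1)
site 5, node NW: N={T} ∪ W={A} → {A,T} (+1)
site 5, node SZ: S={A} ∪ Z={C} → {A,C} (+1)
site 5, node NSWZ: NW={A,T} ∩ SZ={A,C} → {A} (+0)
site 5, node LNSTWYZ: LTY={A,G,T} ∩ NSWZ={A} → {A} (+0)
site 6, node TY: T={T} ∪ Y={G} → {G,T} (+1)
site 6, node LTY: L={T} ∩ TY={G,T} → {T} (+0)
site 6, node NW: N={T} ∪ W={G} → {G,T} (+1)
site 6, node SZ: S={C} ∪ Z={A} → {A,C} (+1)
site 6, node NSWZ: NW={G,T} ∪ SZ={A,C} → {A,C,G,T} (+1)
site 6, node LNSTWYZ: LTY={T} ∩ NSWZ={A,C,G,T} → {T} (+0)
per-site changes: [3, 4, 4, 1, 4, 4, 4]; total = 24

4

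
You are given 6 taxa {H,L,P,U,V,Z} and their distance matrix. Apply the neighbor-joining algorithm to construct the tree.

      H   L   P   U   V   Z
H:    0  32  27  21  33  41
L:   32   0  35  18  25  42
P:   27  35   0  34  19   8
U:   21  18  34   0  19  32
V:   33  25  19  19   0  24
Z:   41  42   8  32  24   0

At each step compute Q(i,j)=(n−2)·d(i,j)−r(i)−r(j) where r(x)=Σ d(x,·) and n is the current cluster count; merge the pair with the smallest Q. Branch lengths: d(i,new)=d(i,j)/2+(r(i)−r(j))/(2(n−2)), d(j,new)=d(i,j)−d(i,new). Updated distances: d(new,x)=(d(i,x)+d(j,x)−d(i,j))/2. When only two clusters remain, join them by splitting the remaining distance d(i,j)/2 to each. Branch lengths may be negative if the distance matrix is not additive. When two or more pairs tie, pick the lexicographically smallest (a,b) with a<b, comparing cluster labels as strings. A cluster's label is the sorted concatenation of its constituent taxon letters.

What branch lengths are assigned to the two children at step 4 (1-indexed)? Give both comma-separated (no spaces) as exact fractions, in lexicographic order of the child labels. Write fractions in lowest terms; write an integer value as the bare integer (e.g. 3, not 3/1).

31/16,211/16

1. join P+Z (d=8, Q=-238) ⇒ PZ; edges |P|=1, |Z|=7
  updated: d(H,PZ)=30, d(L,PZ)=69/2, d(PZ,U)=29, d(PZ,V)=35/2
2. join PZ+V (d=35/2, Q=-153) ⇒ PVZ; edges |PZ|=23/2, |V|=6
  updated: d(H,PVZ)=91/4, d(L,PVZ)=21, d(PVZ,U)=61/4
3. join H+PVZ (d=91/4, Q=-357/4) ⇒ HPVZ; edges |H|=249/16, |PVZ|=115/16
  updated: d(HPVZ,L)=121/8, d(HPVZ,U)=27/4
4. join HPVZ+L (d=121/8, Q=-319/8) ⇒ HLPVZ; edges |HPVZ|=31/16, |L|=211/16
  updated: d(HLPVZ,U)=77/16
5. join HLPVZ+U (d=77/16) ⇒ HLPUVZ; edges |HLPVZ|=77/32, |U|=77/32
final tree: (((H:249/16,((P:1,Z:7):23/2,V:6):115/16):31/16,L:211/16):77/32,U:77/32)
total length: 1091/16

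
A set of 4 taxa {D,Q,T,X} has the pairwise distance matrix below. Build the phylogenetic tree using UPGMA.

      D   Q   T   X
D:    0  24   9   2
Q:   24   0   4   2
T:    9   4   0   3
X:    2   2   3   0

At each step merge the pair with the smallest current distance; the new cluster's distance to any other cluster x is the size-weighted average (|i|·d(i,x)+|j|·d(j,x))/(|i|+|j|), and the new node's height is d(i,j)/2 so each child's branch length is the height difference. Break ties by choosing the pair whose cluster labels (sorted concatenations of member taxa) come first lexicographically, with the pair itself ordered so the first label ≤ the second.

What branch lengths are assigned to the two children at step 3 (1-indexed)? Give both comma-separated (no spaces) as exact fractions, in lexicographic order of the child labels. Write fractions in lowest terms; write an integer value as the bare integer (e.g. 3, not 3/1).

15/4,11/4

iteration 1: select D,X (d=2); attach at lengths (1, 1); label the merged cluster DX
  updated: d(DX,Q)=13, d(DX,T)=6
iteration 2: select Q,T (d=4); attach at lengths (2, 2); label the merged cluster QT
  updated: d(DX,QT)=19/2
iteration 3: select DX,QT (d=19/2); attach at lengths (15/4, 11/4); label the merged cluster DQTX
final tree: ((D:1,X:1):15/4,(Q:2,T:2):11/4)
total length: 25/2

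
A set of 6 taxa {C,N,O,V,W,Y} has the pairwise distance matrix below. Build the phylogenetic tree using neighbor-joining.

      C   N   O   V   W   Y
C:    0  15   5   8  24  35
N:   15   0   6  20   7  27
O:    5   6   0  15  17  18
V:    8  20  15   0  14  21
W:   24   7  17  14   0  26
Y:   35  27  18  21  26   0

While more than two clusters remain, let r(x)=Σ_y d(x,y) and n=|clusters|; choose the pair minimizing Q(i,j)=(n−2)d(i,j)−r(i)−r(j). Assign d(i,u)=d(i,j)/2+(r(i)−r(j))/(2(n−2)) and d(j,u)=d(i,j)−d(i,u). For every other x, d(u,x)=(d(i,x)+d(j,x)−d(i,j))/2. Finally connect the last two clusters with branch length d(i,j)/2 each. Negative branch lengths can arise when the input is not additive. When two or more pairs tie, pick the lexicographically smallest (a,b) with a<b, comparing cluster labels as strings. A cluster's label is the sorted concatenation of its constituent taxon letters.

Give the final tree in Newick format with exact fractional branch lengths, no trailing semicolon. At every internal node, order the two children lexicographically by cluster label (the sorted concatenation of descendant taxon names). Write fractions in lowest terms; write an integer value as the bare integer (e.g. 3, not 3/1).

1. join N+W (d=7, Q=-135) ⇒ NW; edges |N|=15/8, |W|=41/8
  updated: d(C,NW)=16, d(NW,O)=8, d(NW,V)=27/2, d(NW,Y)=23
2. join C+V (d=8, Q=-195/2) ⇒ CV; edges |C|=61/12, |V|=35/12
  updated: d(CV,NW)=43/4, d(CV,O)=6, d(CV,Y)=24
3. join CV+NW (d=43/4, Q=-61) ⇒ CNVW; edges |CV|=41/8, |NW|=45/8
  updated: d(CNVW,O)=13/8, d(CNVW,Y)=145/8
4. join CNVW+O (d=13/8, Q=-151/4) ⇒ CNOVW; edges |CNVW|=7/8, |O|=3/4
  updated: d(CNOVW,Y)=69/4
5. join CNOVW+Y (d=69/4) ⇒ CNOVWY; edges |CNOVW|=69/8, |Y|=69/8
final tree: ((((C:61/12,V:35/12):41/8,(N:15/8,W:41/8):45/8):7/8,O:3/4):69/8,Y:69/8)
total length: 357/8

((((C:61/12,V:35/12):41/8,(N:15/8,W:41/8):45/8):7/8,O:3/4):69/8,Y:69/8)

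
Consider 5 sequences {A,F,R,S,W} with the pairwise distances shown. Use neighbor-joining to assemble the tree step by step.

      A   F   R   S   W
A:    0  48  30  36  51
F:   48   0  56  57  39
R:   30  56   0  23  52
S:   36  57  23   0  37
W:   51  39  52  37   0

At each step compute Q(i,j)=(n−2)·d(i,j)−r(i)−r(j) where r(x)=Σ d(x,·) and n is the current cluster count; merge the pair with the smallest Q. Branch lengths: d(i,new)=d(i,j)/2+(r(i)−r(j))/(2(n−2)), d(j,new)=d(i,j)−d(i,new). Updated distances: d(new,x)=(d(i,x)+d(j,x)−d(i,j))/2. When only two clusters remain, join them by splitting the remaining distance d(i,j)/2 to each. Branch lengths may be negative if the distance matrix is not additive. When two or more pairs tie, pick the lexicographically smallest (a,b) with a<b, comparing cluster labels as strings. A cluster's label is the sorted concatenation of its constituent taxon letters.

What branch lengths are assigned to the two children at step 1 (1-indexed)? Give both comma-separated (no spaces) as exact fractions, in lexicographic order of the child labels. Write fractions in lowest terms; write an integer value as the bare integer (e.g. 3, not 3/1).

23,16

1. join F+W (d=39, Q=-262) ⇒ FW; edges |F|=23, |W|=16
  updated: d(A,FW)=30, d(FW,R)=69/2, d(FW,S)=55/2
2. join A+FW (d=30, Q=-128) ⇒ AFW; edges |A|=16, |FW|=14
  updated: d(AFW,R)=69/4, d(AFW,S)=67/4
3. join AFW+R (d=69/4, Q=-57) ⇒ AFRW; edges |AFW|=11/2, |R|=47/4
  updated: d(AFRW,S)=45/4
4. join AFRW+S (d=45/4) ⇒ AFRSW; edges |AFRW|=45/8, |S|=45/8
final tree: (((A:16,(F:23,W:16):14):11/2,R:47/4):45/8,S:45/8)
total length: 195/2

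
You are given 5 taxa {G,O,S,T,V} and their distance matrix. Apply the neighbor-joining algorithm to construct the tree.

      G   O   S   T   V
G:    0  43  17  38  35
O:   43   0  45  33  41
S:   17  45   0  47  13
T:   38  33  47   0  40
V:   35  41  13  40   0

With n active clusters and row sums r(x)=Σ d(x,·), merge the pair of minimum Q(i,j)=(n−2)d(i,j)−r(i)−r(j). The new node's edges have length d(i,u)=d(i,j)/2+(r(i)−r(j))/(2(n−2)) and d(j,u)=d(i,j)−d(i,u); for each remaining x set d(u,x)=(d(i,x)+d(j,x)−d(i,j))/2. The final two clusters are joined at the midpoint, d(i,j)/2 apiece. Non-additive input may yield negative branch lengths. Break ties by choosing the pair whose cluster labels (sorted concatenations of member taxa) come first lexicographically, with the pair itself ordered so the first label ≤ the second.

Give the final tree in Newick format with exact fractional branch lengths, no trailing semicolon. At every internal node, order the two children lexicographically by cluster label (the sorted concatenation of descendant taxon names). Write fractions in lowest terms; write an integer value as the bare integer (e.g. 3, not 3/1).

(((G:93/8,(O:103/6,T:95/6):99/8):63/8,S:27/8):77/16,V:77/16)

step 1: merge (O,T) at d=33, Q=-221; branch lengths O→103/6, T→95/6; new cluster OT
  updated: d(G,OT)=24, d(OT,S)=59/2, d(OT,V)=24
step 2: merge (G,OT) at d=24, Q=-211/2; branch lengths G→93/8, OT→99/8; new cluster GOT
  updated: d(GOT,S)=45/4, d(GOT,V)=35/2
step 3: merge (GOT,S) at d=45/4, Q=-167/4; branch lengths GOT→63/8, S→27/8; new cluster GOST
  updated: d(GOST,V)=77/8
step 4: merge (GOST,V) at d=77/8; branch lengths GOST→77/16, V→77/16; new cluster GOSTV
final tree: (((G:93/8,(O:103/6,T:95/6):99/8):63/8,S:27/8):77/16,V:77/16)
total length: 623/8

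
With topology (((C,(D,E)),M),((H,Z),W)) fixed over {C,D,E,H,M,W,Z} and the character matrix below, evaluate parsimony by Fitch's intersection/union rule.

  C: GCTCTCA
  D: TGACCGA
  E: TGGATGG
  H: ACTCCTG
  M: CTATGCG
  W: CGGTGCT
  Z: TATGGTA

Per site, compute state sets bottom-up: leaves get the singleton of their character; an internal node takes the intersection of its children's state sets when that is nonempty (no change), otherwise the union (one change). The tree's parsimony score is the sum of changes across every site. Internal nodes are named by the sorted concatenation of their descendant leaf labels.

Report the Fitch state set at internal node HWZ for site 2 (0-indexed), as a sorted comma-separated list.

DE@0: {T} ∩ {T} = {T} (intersection, +0)
CDE@0: {G} ∪ {T} = {G,T} (union, +1)
CDEM@0: {G,T} ∪ {C} = {C,G,T} (union, +1)
HZ@0: {A} ∪ {T} = {A,T} (union, +1)
HWZ@0: {A,T} ∪ {C} = {A,C,T} (union, +1)
CDEHMWZ@0: {C,G,T} ∩ {A,C,T} = {C,T} (intersection, +0)
DE@1: {G} ∩ {G} = {G} (intersection, +0)
CDE@1: {C} ∪ {G} = {C,G} (union, +1)
CDEM@1: {C,G} ∪ {T} = {C,G,T} (union, +1)
HZ@1: {C} ∪ {A} = {A,C} (union, +1)
HWZ@1: {A,C} ∪ {G} = {A,C,G} (union, +1)
CDEHMWZ@1: {C,G,T} ∩ {A,C,G} = {C,G} (intersection, +0)
DE@2: {A} ∪ {G} = {A,G} (union, +1)
CDE@2: {T} ∪ {A,G} = {A,G,T} (union, +1)
CDEM@2: {A,G,T} ∩ {A} = {A} (intersection, +0)
HZ@2: {T} ∩ {T} = {T} (intersection, +0)
HWZ@2: {T} ∪ {G} = {G,T} (union, +1)
CDEHMWZ@2: {A} ∪ {G,T} = {A,G,T} (union, +1)
DE@3: {C} ∪ {A} = {A,C} (union, +1)
CDE@3: {C} ∩ {A,C} = {C} (intersection, +0)
CDEM@3: {C} ∪ {T} = {C,T} (union, +1)
HZ@3: {C} ∪ {G} = {C,G} (union, +1)
HWZ@3: {C,G} ∪ {T} = {C,G,T} (union, +1)
CDEHMWZ@3: {C,T} ∩ {C,G,T} = {C,T} (intersection, +0)
DE@4: {C} ∪ {T} = {C,T} (union, +1)
CDE@4: {T} ∩ {C,T} = {T} (intersection, +0)
CDEM@4: {T} ∪ {G} = {G,T} (union, +1)
HZ@4: {C} ∪ {G} = {C,G} (union, +1)
HWZ@4: {C,G} ∩ {G} = {G} (intersection, +0)
CDEHMWZ@4: {G,T} ∩ {G} = {G} (intersection, +0)
DE@5: {G} ∩ {G} = {G} (intersection, +0)
CDE@5: {C} ∪ {G} = {C,G} (union, +1)
CDEM@5: {C,G} ∩ {C} = {C} (intersection, +0)
HZ@5: {T} ∩ {T} = {T} (intersection, +0)
HWZ@5: {T} ∪ {C} = {C,T} (union, +1)
CDEHMWZ@5: {C} ∩ {C,T} = {C} (intersection, +0)
DE@6: {A} ∪ {G} = {A,G} (union, +1)
CDE@6: {A} ∩ {A,G} = {A} (intersection, +0)
CDEM@6: {A} ∪ {G} = {A,G} (union, +1)
HZ@6: {G} ∪ {A} = {A,G} (union, +1)
HWZ@6: {A,G} ∪ {T} = {A,G,T} (union, +1)
CDEHMWZ@6: {A,G} ∩ {A,G,T} = {A,G} (intersection, +0)
per-site changes: [4, 4, 4, 4, 3, 2, 4]; total = 25

G,T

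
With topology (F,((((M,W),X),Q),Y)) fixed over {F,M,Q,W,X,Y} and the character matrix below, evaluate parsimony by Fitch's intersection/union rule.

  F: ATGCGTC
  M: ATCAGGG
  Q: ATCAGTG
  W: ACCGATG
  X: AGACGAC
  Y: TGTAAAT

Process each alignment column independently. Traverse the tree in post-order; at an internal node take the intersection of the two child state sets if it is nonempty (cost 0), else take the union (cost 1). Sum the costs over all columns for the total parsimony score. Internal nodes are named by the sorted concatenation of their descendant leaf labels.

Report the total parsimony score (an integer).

site 0, node MW: M={A} ∩ W={A} → {A} (+0)
site 0, node MWX: MW={A} ∩ X={A} → {A} (+0)
site 0, node MQWX: MWX={A} ∩ Q={A} → {A} (+0)
site 0, node MQWXY: MQWX={A} ∪ Y={T} → {A,T} (+1)
site 0, node FMQWXY: F={A} ∩ MQWXY={A,T} → {A} (+0)
site 1, node MW: M={T} ∪ W={C} → {C,T} (+1)
site 1, node MWX: MW={C,T} ∪ X={G} → {C,G,T} (+1)
site 1, node MQWX: MWX={C,G,T} ∩ Q={T} → {T} (+0)
site 1, node MQWXY: MQWX={T} ∪ Y={G} → {G,T} (+1)
site 1, node FMQWXY: F={T} ∩ MQWXY={G,T} → {T} (+0)
site 2, node MW: M={C} ∩ W={C} → {C} (+0)
site 2, node MWX: MW={C} ∪ X={A} → {A,C} (+1)
site 2, node MQWX: MWX={A,C} ∩ Q={C} → {C} (+0)
site 2, node MQWXY: MQWX={C} ∪ Y={T} → {C,T} (+1)
site 2, node FMQWXY: F={G} ∪ MQWXY={C,T} → {C,G,T} (+1)
site 3, node MW: M={A} ∪ W={G} → {A,G} (+1)
site 3, node MWX: MW={A,G} ∪ X={C} → {A,C,G} (+1)
site 3, node MQWX: MWX={A,C,G} ∩ Q={A} → {A} (+0)
site 3, node MQWXY: MQWX={A} ∩ Y={A} → {A} (+0)
site 3, node FMQWXY: F={C} ∪ MQWXY={A} → {A,C} (+1)
site 4, node MW: M={G} ∪ W={A} → {A,G} (+1)
site 4, node MWX: MW={A,G} ∩ X={G} → {G} (+0)
site 4, node MQWX: MWX={G} ∩ Q={G} → {G} (+0)
site 4, node MQWXY: MQWX={G} ∪ Y={A} → {A,G} (+1)
site 4, node FMQWXY: F={G} ∩ MQWXY={A,G} → {G} (+0)
site 5, node MW: M={G} ∪ W={T} → {G,T} (+1)
site 5, node MWX: MW={G,T} ∪ X={A} → {A,G,T} (+1)
site 5, node MQWX: MWX={A,G,T} ∩ Q={T} → {T} (+0)
site 5, node MQWXY: MQWX={T} ∪ Y={A} → {A,T} (+1)
site 5, node FMQWXY: F={T} ∩ MQWXY={A,T} → {T} (+0)
site 6, node MW: M={G} ∩ W={G} → {G} (+0)
site 6, node MWX: MW={G} ∪ X={C} → {C,G} (+1)
site 6, node MQWX: MWX={C,G} ∩ Q={G} → {G} (+0)
site 6, node MQWXY: MQWX={G} ∪ Y={T} → {G,T} (+1)
site 6, node FMQWXY: F={C} ∪ MQWXY={G,T} → {C,G,T} (+1)
per-site changes: [1, 3, 3, 3, 2, 3, 3]; total = 18

18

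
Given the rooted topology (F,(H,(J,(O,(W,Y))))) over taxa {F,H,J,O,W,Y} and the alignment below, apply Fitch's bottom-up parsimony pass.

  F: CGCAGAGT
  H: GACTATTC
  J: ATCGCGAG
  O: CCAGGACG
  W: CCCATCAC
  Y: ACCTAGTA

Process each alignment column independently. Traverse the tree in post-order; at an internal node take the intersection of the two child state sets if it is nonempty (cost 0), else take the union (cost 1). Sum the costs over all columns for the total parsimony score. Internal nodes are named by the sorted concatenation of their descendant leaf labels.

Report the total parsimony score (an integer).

27

WY@0: {C} ∪ {A} = {A,C} (union, +1)
OWY@0: {C} ∩ {A,C} = {C} (intersection, +0)
JOWY@0: {A} ∪ {C} = {A,C} (union, +1)
HJOWY@0: {G} ∪ {A,C} = {A,C,G} (union, +1)
FHJOWY@0: {C} ∩ {A,C,G} = {C} (intersection, +0)
WY@1: {C} ∩ {C} = {C} (intersection, +0)
OWY@1: {C} ∩ {C} = {C} (intersection, +0)
JOWY@1: {T} ∪ {C} = {C,T} (union, +1)
HJOWY@1: {A} ∪ {C,T} = {A,C,T} (union, +1)
FHJOWY@1: {G} ∪ {A,C,T} = {A,C,G,T} (union, +1)
WY@2: {C} ∩ {C} = {C} (intersection, +0)
OWY@2: {A} ∪ {C} = {A,C} (union, +1)
JOWY@2: {C} ∩ {A,C} = {C} (intersection, +0)
HJOWY@2: {C} ∩ {C} = {C} (intersection, +0)
FHJOWY@2: {C} ∩ {C} = {C} (intersection, +0)
WY@3: {A} ∪ {T} = {A,T} (union, +1)
OWY@3: {G} ∪ {A,T} = {A,G,T} (union, +1)
JOWY@3: {G} ∩ {A,G,T} = {G} (intersection, +0)
HJOWY@3: {T} ∪ {G} = {G,T} (union, +1)
FHJOWY@3: {A} ∪ {G,T} = {A,G,T} (union, +1)
WY@4: {T} ∪ {A} = {A,T} (union, +1)
OWY@4: {G} ∪ {A,T} = {A,G,T} (union, +1)
JOWY@4: {C} ∪ {A,G,T} = {A,C,G,T} (union, +1)
HJOWY@4: {A} ∩ {A,C,G,T} = {A} (intersection, +0)
FHJOWY@4: {G} ∪ {A} = {A,G} (union, +1)
WY@5: {C} ∪ {G} = {C,G} (union, +1)
OWY@5: {A} ∪ {C,G} = {A,C,G} (union, +1)
JOWY@5: {G} ∩ {A,C,G} = {G} (intersection, +0)
HJOWY@5: {T} ∪ {G} = {G,T} (union, +1)
FHJOWY@5: {A} ∪ {G,T} = {A,G,T} (union, +1)
WY@6: {A} ∪ {T} = {A,T} (union, +1)
OWY@6: {C} ∪ {A,T} = {A,C,T} (union, +1)
JOWY@6: {A} ∩ {A,C,T} = {A} (intersection, +0)
HJOWY@6: {T} ∪ {A} = {A,T} (union, +1)
FHJOWY@6: {G} ∪ {A,T} = {A,G,T} (union, +1)
WY@7: {C} ∪ {A} = {A,C} (union, +1)
OWY@7: {G} ∪ {A,C} = {A,C,G} (union, +1)
JOWY@7: {G} ∩ {A,C,G} = {G} (intersection, +0)
HJOWY@7: {C} ∪ {G} = {C,G} (union, +1)
FHJOWY@7: {T} ∪ {C,G} = {C,G,T} (union, +1)
per-site changes: [3, 3, 1, 4, 4, 4, 4, 4]; total = 27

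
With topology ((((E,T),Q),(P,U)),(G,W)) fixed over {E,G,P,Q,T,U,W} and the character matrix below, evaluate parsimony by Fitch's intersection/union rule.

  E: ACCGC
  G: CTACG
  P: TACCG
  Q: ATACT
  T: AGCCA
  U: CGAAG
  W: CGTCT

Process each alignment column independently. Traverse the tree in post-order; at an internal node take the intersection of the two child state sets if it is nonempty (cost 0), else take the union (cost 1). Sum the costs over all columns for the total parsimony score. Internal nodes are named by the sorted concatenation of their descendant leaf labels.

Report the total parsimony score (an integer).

ET@0: {A} ∩ {A} = {A} (intersection, +0)
EQT@0: {A} ∩ {A} = {A} (intersection, +0)
PU@0: {T} ∪ {C} = {C,T} (union, +1)
EPQTU@0: {A} ∪ {C,T} = {A,C,T} (union, +1)
GW@0: {C} ∩ {C} = {C} (intersection, +0)
EGPQTUW@0: {A,C,T} ∩ {C} = {C} (intersection, +0)
ET@1: {C} ∪ {G} = {C,G} (union, +1)
EQT@1: {C,G} ∪ {T} = {C,G,T} (union, +1)
PU@1: {A} ∪ {G} = {A,G} (union, +1)
EPQTU@1: {C,G,T} ∩ {A,G} = {G} (intersection, +0)
GW@1: {T} ∪ {G} = {G,T} (union, +1)
EGPQTUW@1: {G} ∩ {G,T} = {G} (intersection, +0)
ET@2: {C} ∩ {C} = {C} (intersection, +0)
EQT@2: {C} ∪ {A} = {A,C} (union, +1)
PU@2: {C} ∪ {A} = {A,C} (union, +1)
EPQTU@2: {A,C} ∩ {A,C} = {A,C} (intersection, +0)
GW@2: {A} ∪ {T} = {A,T} (union, +1)
EGPQTUW@2: {A,C} ∩ {A,T} = {A} (intersection, +0)
ET@3: {G} ∪ {C} = {C,G} (union, +1)
EQT@3: {C,G} ∩ {C} = {C} (intersection, +0)
PU@3: {C} ∪ {A} = {A,C} (union, +1)
EPQTU@3: {C} ∩ {A,C} = {C} (intersection, +0)
GW@3: {C} ∩ {C} = {C} (intersection, +0)
EGPQTUW@3: {C} ∩ {C} = {C} (intersection, +0)
ET@4: {C} ∪ {A} = {A,C} (union, +1)
EQT@4: {A,C} ∪ {T} = {A,C,T} (union, +1)
PU@4: {G} ∩ {G} = {G} (intersection, +0)
EPQTU@4: {A,C,T} ∪ {G} = {A,C,G,T} (union, +1)
GW@4: {G} ∪ {T} = {G,T} (union, +1)
EGPQTUW@4: {A,C,G,T} ∩ {G,T} = {G,T} (intersection, +0)
per-site changes: [2, 4, 3, 2, 4]; total = 15

15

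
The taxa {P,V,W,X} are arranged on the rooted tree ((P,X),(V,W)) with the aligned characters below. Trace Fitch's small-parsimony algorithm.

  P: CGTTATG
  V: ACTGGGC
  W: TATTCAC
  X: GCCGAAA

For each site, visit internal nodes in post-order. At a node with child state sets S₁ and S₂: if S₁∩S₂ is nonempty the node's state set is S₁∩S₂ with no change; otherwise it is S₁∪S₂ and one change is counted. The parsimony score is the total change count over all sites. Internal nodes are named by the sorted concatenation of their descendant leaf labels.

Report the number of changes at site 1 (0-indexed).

site 0, node PX: P={C} ∪ X={G} → {C,G} (+1)
site 0, node VW: V={A} ∪ W={T} → {A,T} (+1)
site 0, node PVWX: PX={C,G} ∪ VW={A,T} → {A,C,G,T} (+1)
site 1, node PX: P={G} ∪ X={C} → {C,G} (+1)
site 1, node VW: V={C} ∪ W={A} → {A,C} (+1)
site 1, node PVWX: PX={C,G} ∩ VW={A,C} → {C} (+0)
site 2, node PX: P={T} ∪ X={C} → {C,T} (+1)
site 2, node VW: V={T} ∩ W={T} → {T} (+0)
site 2, node PVWX: PX={C,T} ∩ VW={T} → {T} (+0)
site 3, node PX: P={T} ∪ X={G} → {G,T} (+1)
site 3, node VW: V={G} ∪ W={T} → {G,T} (+1)
site 3, node PVWX: PX={G,T} ∩ VW={G,T} → {G,T} (+0)
site 4, node PX: P={A} ∩ X={A} → {A} (+0)
site 4, node VW: V={G} ∪ W={C} → {C,G} (+1)
site 4, node PVWX: PX={A} ∪ VW={C,G} → {A,C,G} (+1)
site 5, node PX: P={T} ∪ X={A} → {A,T} (+1)
site 5, node VW: V={G} ∪ W={A} → {A,G} (+1)
site 5, node PVWX: PX={A,T} ∩ VW={A,G} → {A} (+0)
site 6, node PX: P={G} ∪ X={A} → {A,G} (+1)
site 6, node VW: V={C} ∩ W={C} → {C} (+0)
site 6, node PVWX: PX={A,G} ∪ VW={C} → {A,C,G} (+1)
per-site changes: [3, 2, 1, 2, 2, 2, 2]; total = 14

2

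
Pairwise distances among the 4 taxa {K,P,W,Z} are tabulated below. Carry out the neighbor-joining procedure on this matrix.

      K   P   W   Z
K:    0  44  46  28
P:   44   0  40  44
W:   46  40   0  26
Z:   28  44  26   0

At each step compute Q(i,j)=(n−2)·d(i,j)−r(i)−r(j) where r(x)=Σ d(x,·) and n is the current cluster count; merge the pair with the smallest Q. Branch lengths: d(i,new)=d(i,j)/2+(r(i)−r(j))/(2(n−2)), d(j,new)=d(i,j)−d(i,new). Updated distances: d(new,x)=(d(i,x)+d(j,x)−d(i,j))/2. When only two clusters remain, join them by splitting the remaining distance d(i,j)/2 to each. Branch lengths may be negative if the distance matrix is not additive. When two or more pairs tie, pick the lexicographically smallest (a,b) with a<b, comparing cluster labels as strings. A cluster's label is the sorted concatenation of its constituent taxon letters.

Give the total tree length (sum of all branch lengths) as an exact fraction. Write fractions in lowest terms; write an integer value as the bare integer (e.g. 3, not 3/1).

74

step 1: merge (K,Z) at d=28, Q=-160; branch lengths K→19, Z→9; new cluster KZ
  updated: d(KZ,P)=30, d(KZ,W)=22
step 2: merge (KZ,P) at d=30, Q=-92; branch lengths KZ→6, P→24; new cluster KPZ
  updated: d(KPZ,W)=16
step 3: merge (KPZ,W) at d=16; branch lengths KPZ→8, W→8; new cluster KPWZ
final tree: (((K:19,Z:9):6,P:24):8,W:8)
total length: 74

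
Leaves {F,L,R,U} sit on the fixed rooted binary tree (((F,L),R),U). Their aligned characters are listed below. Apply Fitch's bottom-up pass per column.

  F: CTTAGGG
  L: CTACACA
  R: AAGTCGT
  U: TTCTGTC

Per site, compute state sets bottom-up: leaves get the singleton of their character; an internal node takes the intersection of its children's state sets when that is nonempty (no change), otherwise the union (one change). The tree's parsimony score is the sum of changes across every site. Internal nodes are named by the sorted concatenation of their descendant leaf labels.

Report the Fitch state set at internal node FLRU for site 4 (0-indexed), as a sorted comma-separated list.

site 0, node FL: F={C} ∩ L={C} → {C} (+0)
site 0, node FLR: FL={C} ∪ R={A} → {A,C} (+1)
site 0, node FLRU: FLR={A,C} ∪ U={T} → {A,C,T} (+1)
site 1, node FL: F={T} ∩ L={T} → {T} (+0)
site 1, node FLR: FL={T} ∪ R={A} → {A,T} (+1)
site 1, node FLRU: FLR={A,T} ∩ U={T} → {T} (+0)
site 2, node FL: F={T} ∪ L={A} → {A,T} (+1)
site 2, node FLR: FL={A,T} ∪ R={G} → {A,G,T} (+1)
site 2, node FLRU: FLR={A,G,T} ∪ U={C} → {A,C,G,T} (+1)
site 3, node FL: F={A} ∪ L={C} → {A,C} (+1)
site 3, node FLR: FL={A,C} ∪ R={T} → {A,C,T} (+1)
site 3, node FLRU: FLR={A,C,T} ∩ U={T} → {T} (+0)
site 4, node FL: F={G} ∪ L={A} → {A,G} (+1)
site 4, node FLR: FL={A,G} ∪ R={C} → {A,C,G} (+1)
site 4, node FLRU: FLR={A,C,G} ∩ U={G} → {G} (+0)
site 5, node FL: F={G} ∪ L={C} → {C,G} (+1)
site 5, node FLR: FL={C,G} ∩ R={G} → {G} (+0)
site 5, node FLRU: FLR={G} ∪ U={T} → {G,T} (+1)
site 6, node FL: F={G} ∪ L={A} → {A,G} (+1)
site 6, node FLR: FL={A,G} ∪ R={T} → {A,G,T} (+1)
site 6, node FLRU: FLR={A,G,T} ∪ U={C} → {A,C,G,T} (+1)
per-site changes: [2, 1, 3, 2, 2, 2, 3]; total = 15

G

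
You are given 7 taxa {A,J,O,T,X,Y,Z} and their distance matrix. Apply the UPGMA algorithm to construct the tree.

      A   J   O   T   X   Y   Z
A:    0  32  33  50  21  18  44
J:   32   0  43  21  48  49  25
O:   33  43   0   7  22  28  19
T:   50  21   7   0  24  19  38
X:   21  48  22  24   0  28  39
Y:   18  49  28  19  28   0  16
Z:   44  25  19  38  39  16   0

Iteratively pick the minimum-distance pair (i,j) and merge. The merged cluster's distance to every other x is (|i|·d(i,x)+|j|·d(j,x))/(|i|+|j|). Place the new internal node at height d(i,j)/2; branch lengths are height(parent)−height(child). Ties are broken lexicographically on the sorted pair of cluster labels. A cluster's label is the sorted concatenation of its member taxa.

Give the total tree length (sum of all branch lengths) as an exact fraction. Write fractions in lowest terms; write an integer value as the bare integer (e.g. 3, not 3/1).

2099/24

1. join O+T (d=7) ⇒ OT; edges |O|=7/2, |T|=7/2
  updated: d(A,OT)=83/2, d(J,OT)=32, d(OT,X)=23, d(OT,Y)=47/2, d(OT,Z)=57/2
2. join Y+Z (d=16) ⇒ YZ; edges |Y|=8, |Z|=8
  updated: d(A,YZ)=31, d(J,YZ)=37, d(OT,YZ)=26, d(X,YZ)=67/2
3. join A+X (d=21) ⇒ AX; edges |A|=21/2, |X|=21/2
  updated: d(AX,J)=40, d(AX,OT)=129/4, d(AX,YZ)=129/4
4. join OT+YZ (d=26) ⇒ OTYZ; edges |OT|=19/2, |YZ|=5
  updated: d(AX,OTYZ)=129/4, d(J,OTYZ)=69/2
5. join AX+OTYZ (d=129/4) ⇒ AOTXYZ; edges |AX|=45/8, |OTYZ|=25/8
  updated: d(AOTXYZ,J)=109/3
6. join AOTXYZ+J (d=109/3) ⇒ AJOTXYZ; edges |AOTXYZ|=49/24, |J|=109/6
final tree: (((A:21/2,X:21/2):45/8,((O:7/2,T:7/2):19/2,(Y:8,Z:8):5):25/8):49/24,J:109/6)
total length: 2099/24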